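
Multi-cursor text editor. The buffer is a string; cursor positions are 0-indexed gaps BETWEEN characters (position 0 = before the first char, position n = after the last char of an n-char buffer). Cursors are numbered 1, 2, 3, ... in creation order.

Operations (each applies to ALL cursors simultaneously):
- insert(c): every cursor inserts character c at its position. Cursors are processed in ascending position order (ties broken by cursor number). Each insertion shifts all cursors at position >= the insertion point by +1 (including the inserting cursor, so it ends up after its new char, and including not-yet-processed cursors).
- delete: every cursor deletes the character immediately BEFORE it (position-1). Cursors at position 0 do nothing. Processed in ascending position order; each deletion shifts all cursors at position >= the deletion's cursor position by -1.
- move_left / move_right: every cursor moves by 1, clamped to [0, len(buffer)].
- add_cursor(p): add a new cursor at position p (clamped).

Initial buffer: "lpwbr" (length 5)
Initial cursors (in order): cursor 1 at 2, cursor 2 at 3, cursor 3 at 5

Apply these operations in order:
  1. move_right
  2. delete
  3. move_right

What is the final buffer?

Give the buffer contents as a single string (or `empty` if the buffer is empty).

Answer: lp

Derivation:
After op 1 (move_right): buffer="lpwbr" (len 5), cursors c1@3 c2@4 c3@5, authorship .....
After op 2 (delete): buffer="lp" (len 2), cursors c1@2 c2@2 c3@2, authorship ..
After op 3 (move_right): buffer="lp" (len 2), cursors c1@2 c2@2 c3@2, authorship ..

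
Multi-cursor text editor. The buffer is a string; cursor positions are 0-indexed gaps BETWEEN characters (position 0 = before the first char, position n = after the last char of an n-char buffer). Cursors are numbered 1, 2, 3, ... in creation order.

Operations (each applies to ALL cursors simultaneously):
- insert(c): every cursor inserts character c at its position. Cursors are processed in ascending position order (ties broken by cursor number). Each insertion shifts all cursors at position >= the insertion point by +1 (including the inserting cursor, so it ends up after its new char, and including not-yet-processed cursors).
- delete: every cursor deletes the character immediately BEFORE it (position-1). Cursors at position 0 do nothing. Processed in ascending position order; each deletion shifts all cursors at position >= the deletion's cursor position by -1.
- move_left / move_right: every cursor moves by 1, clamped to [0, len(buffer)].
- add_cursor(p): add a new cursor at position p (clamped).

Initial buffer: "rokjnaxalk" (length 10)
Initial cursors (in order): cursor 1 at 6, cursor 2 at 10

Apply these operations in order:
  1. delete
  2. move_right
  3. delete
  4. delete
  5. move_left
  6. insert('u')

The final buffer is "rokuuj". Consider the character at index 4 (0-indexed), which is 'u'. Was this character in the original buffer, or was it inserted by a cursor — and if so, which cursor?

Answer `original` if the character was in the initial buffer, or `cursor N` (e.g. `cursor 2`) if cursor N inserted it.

After op 1 (delete): buffer="rokjnxal" (len 8), cursors c1@5 c2@8, authorship ........
After op 2 (move_right): buffer="rokjnxal" (len 8), cursors c1@6 c2@8, authorship ........
After op 3 (delete): buffer="rokjna" (len 6), cursors c1@5 c2@6, authorship ......
After op 4 (delete): buffer="rokj" (len 4), cursors c1@4 c2@4, authorship ....
After op 5 (move_left): buffer="rokj" (len 4), cursors c1@3 c2@3, authorship ....
After op 6 (insert('u')): buffer="rokuuj" (len 6), cursors c1@5 c2@5, authorship ...12.
Authorship (.=original, N=cursor N): . . . 1 2 .
Index 4: author = 2

Answer: cursor 2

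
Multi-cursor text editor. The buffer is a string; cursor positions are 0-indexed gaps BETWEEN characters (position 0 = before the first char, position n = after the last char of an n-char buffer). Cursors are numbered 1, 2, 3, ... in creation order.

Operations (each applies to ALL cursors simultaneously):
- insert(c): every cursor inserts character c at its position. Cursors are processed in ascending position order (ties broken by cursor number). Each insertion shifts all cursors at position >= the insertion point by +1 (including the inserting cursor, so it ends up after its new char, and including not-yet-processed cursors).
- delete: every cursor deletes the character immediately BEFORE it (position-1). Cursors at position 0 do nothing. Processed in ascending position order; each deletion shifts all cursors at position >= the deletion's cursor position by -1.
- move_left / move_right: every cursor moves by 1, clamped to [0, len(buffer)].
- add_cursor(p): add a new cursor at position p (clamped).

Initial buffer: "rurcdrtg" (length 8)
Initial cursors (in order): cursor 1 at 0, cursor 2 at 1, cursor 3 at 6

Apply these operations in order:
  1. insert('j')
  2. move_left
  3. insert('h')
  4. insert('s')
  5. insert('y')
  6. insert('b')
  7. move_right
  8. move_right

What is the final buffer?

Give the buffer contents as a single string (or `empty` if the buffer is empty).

Answer: hsybjrhsybjurcdrhsybjtg

Derivation:
After op 1 (insert('j')): buffer="jrjurcdrjtg" (len 11), cursors c1@1 c2@3 c3@9, authorship 1.2.....3..
After op 2 (move_left): buffer="jrjurcdrjtg" (len 11), cursors c1@0 c2@2 c3@8, authorship 1.2.....3..
After op 3 (insert('h')): buffer="hjrhjurcdrhjtg" (len 14), cursors c1@1 c2@4 c3@11, authorship 11.22.....33..
After op 4 (insert('s')): buffer="hsjrhsjurcdrhsjtg" (len 17), cursors c1@2 c2@6 c3@14, authorship 111.222.....333..
After op 5 (insert('y')): buffer="hsyjrhsyjurcdrhsyjtg" (len 20), cursors c1@3 c2@8 c3@17, authorship 1111.2222.....3333..
After op 6 (insert('b')): buffer="hsybjrhsybjurcdrhsybjtg" (len 23), cursors c1@4 c2@10 c3@20, authorship 11111.22222.....33333..
After op 7 (move_right): buffer="hsybjrhsybjurcdrhsybjtg" (len 23), cursors c1@5 c2@11 c3@21, authorship 11111.22222.....33333..
After op 8 (move_right): buffer="hsybjrhsybjurcdrhsybjtg" (len 23), cursors c1@6 c2@12 c3@22, authorship 11111.22222.....33333..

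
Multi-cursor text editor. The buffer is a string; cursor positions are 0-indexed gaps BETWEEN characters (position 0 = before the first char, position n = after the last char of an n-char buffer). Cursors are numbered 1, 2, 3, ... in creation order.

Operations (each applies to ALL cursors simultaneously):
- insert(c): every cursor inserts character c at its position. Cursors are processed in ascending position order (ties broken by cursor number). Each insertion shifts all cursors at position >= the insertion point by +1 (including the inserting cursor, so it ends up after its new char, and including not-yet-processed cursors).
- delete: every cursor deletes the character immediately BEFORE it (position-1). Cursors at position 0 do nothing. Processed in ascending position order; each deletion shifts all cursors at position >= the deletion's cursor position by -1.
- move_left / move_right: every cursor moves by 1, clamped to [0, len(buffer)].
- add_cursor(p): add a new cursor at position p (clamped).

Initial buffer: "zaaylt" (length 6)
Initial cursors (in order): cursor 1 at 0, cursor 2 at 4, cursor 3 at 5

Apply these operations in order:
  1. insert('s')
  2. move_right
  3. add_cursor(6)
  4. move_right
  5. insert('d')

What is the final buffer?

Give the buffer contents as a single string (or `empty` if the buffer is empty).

After op 1 (insert('s')): buffer="szaayslst" (len 9), cursors c1@1 c2@6 c3@8, authorship 1....2.3.
After op 2 (move_right): buffer="szaayslst" (len 9), cursors c1@2 c2@7 c3@9, authorship 1....2.3.
After op 3 (add_cursor(6)): buffer="szaayslst" (len 9), cursors c1@2 c4@6 c2@7 c3@9, authorship 1....2.3.
After op 4 (move_right): buffer="szaayslst" (len 9), cursors c1@3 c4@7 c2@8 c3@9, authorship 1....2.3.
After op 5 (insert('d')): buffer="szadaysldsdtd" (len 13), cursors c1@4 c4@9 c2@11 c3@13, authorship 1..1..2.432.3

Answer: szadaysldsdtd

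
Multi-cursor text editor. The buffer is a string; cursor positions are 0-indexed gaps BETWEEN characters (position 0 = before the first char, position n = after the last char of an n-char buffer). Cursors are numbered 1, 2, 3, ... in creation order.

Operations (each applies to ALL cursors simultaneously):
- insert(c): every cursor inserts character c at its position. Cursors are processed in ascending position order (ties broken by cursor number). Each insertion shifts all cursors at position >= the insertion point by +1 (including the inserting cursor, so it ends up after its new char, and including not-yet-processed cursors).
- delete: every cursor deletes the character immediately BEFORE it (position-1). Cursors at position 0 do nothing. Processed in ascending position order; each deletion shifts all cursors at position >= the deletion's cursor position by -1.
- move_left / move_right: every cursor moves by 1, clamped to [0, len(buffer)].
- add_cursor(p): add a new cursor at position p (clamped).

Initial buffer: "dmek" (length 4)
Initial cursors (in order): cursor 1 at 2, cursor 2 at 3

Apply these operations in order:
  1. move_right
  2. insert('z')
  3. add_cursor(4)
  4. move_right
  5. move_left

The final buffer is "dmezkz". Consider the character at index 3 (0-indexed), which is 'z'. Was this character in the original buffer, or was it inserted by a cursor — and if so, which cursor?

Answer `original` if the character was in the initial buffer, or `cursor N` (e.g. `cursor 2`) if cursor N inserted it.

Answer: cursor 1

Derivation:
After op 1 (move_right): buffer="dmek" (len 4), cursors c1@3 c2@4, authorship ....
After op 2 (insert('z')): buffer="dmezkz" (len 6), cursors c1@4 c2@6, authorship ...1.2
After op 3 (add_cursor(4)): buffer="dmezkz" (len 6), cursors c1@4 c3@4 c2@6, authorship ...1.2
After op 4 (move_right): buffer="dmezkz" (len 6), cursors c1@5 c3@5 c2@6, authorship ...1.2
After op 5 (move_left): buffer="dmezkz" (len 6), cursors c1@4 c3@4 c2@5, authorship ...1.2
Authorship (.=original, N=cursor N): . . . 1 . 2
Index 3: author = 1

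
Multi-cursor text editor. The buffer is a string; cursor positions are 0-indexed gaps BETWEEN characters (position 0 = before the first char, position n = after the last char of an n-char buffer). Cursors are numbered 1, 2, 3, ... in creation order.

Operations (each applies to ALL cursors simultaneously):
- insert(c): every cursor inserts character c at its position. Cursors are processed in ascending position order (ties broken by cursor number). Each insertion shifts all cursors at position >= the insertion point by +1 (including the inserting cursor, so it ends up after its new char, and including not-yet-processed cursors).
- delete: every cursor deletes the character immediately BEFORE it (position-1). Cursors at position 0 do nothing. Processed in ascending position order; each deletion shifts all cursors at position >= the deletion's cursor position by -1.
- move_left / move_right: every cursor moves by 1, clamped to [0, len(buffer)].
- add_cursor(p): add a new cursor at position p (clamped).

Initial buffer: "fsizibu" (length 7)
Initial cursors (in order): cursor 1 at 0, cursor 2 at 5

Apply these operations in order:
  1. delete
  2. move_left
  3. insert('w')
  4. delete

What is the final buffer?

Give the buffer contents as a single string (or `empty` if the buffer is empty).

After op 1 (delete): buffer="fsizbu" (len 6), cursors c1@0 c2@4, authorship ......
After op 2 (move_left): buffer="fsizbu" (len 6), cursors c1@0 c2@3, authorship ......
After op 3 (insert('w')): buffer="wfsiwzbu" (len 8), cursors c1@1 c2@5, authorship 1...2...
After op 4 (delete): buffer="fsizbu" (len 6), cursors c1@0 c2@3, authorship ......

Answer: fsizbu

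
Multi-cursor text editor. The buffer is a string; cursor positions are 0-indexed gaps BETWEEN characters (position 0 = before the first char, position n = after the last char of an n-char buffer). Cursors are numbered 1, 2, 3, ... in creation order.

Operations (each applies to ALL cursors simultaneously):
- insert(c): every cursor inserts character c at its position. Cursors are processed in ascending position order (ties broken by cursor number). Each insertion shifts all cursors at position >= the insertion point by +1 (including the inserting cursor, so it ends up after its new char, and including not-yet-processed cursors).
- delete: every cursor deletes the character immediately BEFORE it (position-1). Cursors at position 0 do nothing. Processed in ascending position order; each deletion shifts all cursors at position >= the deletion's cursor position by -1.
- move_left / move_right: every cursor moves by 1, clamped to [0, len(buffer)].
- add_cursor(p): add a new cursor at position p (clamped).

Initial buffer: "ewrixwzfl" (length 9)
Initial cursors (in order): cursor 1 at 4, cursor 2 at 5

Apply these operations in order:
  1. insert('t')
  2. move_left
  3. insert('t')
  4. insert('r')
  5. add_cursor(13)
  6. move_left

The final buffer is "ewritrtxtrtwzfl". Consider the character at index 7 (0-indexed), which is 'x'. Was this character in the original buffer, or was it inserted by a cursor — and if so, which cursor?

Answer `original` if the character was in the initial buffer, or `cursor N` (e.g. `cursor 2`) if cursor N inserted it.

After op 1 (insert('t')): buffer="ewritxtwzfl" (len 11), cursors c1@5 c2@7, authorship ....1.2....
After op 2 (move_left): buffer="ewritxtwzfl" (len 11), cursors c1@4 c2@6, authorship ....1.2....
After op 3 (insert('t')): buffer="ewrittxttwzfl" (len 13), cursors c1@5 c2@8, authorship ....11.22....
After op 4 (insert('r')): buffer="ewritrtxtrtwzfl" (len 15), cursors c1@6 c2@10, authorship ....111.222....
After op 5 (add_cursor(13)): buffer="ewritrtxtrtwzfl" (len 15), cursors c1@6 c2@10 c3@13, authorship ....111.222....
After op 6 (move_left): buffer="ewritrtxtrtwzfl" (len 15), cursors c1@5 c2@9 c3@12, authorship ....111.222....
Authorship (.=original, N=cursor N): . . . . 1 1 1 . 2 2 2 . . . .
Index 7: author = original

Answer: original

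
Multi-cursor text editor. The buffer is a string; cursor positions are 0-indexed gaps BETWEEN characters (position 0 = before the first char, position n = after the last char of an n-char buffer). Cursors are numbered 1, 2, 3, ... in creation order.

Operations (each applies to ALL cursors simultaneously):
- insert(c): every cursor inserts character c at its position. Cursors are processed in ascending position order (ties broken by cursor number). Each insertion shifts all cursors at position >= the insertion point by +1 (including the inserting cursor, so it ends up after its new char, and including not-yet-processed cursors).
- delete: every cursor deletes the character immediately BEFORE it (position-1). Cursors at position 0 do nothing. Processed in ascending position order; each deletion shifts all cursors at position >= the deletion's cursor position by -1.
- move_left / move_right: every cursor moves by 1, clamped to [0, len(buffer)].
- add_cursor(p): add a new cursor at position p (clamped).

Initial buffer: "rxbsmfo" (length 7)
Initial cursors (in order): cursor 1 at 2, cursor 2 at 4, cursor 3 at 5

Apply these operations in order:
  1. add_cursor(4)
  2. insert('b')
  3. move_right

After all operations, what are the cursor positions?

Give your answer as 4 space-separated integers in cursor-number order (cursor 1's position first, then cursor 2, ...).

After op 1 (add_cursor(4)): buffer="rxbsmfo" (len 7), cursors c1@2 c2@4 c4@4 c3@5, authorship .......
After op 2 (insert('b')): buffer="rxbbsbbmbfo" (len 11), cursors c1@3 c2@7 c4@7 c3@9, authorship ..1..24.3..
After op 3 (move_right): buffer="rxbbsbbmbfo" (len 11), cursors c1@4 c2@8 c4@8 c3@10, authorship ..1..24.3..

Answer: 4 8 10 8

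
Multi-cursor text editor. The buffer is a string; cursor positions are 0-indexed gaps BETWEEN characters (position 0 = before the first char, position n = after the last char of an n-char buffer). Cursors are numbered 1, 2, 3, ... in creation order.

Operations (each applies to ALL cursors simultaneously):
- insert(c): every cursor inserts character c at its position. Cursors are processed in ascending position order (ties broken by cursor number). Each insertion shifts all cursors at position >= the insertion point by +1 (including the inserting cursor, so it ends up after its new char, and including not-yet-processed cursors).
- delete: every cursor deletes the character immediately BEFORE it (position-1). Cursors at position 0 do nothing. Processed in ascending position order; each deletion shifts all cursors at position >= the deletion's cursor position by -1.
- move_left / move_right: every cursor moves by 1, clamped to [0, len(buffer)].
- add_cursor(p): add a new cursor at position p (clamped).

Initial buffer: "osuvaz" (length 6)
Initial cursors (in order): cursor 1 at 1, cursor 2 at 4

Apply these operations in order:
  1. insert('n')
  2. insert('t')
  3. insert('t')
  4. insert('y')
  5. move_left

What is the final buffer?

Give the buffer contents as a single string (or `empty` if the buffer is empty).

After op 1 (insert('n')): buffer="onsuvnaz" (len 8), cursors c1@2 c2@6, authorship .1...2..
After op 2 (insert('t')): buffer="ontsuvntaz" (len 10), cursors c1@3 c2@8, authorship .11...22..
After op 3 (insert('t')): buffer="onttsuvnttaz" (len 12), cursors c1@4 c2@10, authorship .111...222..
After op 4 (insert('y')): buffer="onttysuvnttyaz" (len 14), cursors c1@5 c2@12, authorship .1111...2222..
After op 5 (move_left): buffer="onttysuvnttyaz" (len 14), cursors c1@4 c2@11, authorship .1111...2222..

Answer: onttysuvnttyaz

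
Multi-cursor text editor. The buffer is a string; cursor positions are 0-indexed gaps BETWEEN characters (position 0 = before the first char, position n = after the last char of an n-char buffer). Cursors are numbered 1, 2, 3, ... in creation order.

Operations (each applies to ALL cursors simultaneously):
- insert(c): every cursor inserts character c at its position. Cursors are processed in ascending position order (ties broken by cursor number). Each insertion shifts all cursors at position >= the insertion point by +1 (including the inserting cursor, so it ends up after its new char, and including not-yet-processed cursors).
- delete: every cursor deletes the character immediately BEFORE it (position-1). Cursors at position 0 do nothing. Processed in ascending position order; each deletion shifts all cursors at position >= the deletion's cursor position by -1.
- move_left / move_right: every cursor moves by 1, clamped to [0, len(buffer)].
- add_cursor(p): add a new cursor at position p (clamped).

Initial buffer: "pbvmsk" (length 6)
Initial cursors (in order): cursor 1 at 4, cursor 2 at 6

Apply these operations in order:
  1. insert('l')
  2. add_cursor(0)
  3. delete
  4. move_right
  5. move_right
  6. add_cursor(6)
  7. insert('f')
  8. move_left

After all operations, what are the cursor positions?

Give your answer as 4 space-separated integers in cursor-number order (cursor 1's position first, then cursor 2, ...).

After op 1 (insert('l')): buffer="pbvmlskl" (len 8), cursors c1@5 c2@8, authorship ....1..2
After op 2 (add_cursor(0)): buffer="pbvmlskl" (len 8), cursors c3@0 c1@5 c2@8, authorship ....1..2
After op 3 (delete): buffer="pbvmsk" (len 6), cursors c3@0 c1@4 c2@6, authorship ......
After op 4 (move_right): buffer="pbvmsk" (len 6), cursors c3@1 c1@5 c2@6, authorship ......
After op 5 (move_right): buffer="pbvmsk" (len 6), cursors c3@2 c1@6 c2@6, authorship ......
After op 6 (add_cursor(6)): buffer="pbvmsk" (len 6), cursors c3@2 c1@6 c2@6 c4@6, authorship ......
After op 7 (insert('f')): buffer="pbfvmskfff" (len 10), cursors c3@3 c1@10 c2@10 c4@10, authorship ..3....124
After op 8 (move_left): buffer="pbfvmskfff" (len 10), cursors c3@2 c1@9 c2@9 c4@9, authorship ..3....124

Answer: 9 9 2 9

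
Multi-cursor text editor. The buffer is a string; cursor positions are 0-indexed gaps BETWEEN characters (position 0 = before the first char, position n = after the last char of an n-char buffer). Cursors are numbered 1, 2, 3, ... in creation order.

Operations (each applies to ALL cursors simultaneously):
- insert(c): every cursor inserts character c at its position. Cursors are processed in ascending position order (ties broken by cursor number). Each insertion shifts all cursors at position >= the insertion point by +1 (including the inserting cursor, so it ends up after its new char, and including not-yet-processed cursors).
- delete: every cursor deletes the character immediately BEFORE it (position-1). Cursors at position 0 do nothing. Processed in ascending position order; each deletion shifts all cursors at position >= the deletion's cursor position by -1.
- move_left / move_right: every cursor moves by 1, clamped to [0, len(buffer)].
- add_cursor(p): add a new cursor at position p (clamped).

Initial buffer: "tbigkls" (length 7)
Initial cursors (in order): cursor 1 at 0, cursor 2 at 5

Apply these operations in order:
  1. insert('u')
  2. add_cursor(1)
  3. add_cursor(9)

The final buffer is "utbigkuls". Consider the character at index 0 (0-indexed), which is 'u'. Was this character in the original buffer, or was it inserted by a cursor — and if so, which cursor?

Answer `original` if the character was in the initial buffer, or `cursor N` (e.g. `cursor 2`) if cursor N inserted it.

After op 1 (insert('u')): buffer="utbigkuls" (len 9), cursors c1@1 c2@7, authorship 1.....2..
After op 2 (add_cursor(1)): buffer="utbigkuls" (len 9), cursors c1@1 c3@1 c2@7, authorship 1.....2..
After op 3 (add_cursor(9)): buffer="utbigkuls" (len 9), cursors c1@1 c3@1 c2@7 c4@9, authorship 1.....2..
Authorship (.=original, N=cursor N): 1 . . . . . 2 . .
Index 0: author = 1

Answer: cursor 1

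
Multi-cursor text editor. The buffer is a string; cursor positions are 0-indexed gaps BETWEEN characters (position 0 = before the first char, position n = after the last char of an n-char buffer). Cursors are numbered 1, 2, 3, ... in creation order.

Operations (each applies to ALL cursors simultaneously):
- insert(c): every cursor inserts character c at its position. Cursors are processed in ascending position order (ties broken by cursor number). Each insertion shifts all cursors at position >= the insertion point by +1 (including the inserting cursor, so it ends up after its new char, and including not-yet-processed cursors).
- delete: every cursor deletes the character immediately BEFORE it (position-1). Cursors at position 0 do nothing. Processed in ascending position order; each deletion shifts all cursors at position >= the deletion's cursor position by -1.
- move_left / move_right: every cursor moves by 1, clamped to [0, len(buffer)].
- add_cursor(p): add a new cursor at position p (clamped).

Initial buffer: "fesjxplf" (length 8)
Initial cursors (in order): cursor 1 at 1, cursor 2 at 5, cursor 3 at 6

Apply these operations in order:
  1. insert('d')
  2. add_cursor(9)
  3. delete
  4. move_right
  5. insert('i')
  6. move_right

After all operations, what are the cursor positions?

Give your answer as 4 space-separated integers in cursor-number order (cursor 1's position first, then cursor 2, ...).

After op 1 (insert('d')): buffer="fdesjxdpdlf" (len 11), cursors c1@2 c2@7 c3@9, authorship .1....2.3..
After op 2 (add_cursor(9)): buffer="fdesjxdpdlf" (len 11), cursors c1@2 c2@7 c3@9 c4@9, authorship .1....2.3..
After op 3 (delete): buffer="fesjxlf" (len 7), cursors c1@1 c2@5 c3@5 c4@5, authorship .......
After op 4 (move_right): buffer="fesjxlf" (len 7), cursors c1@2 c2@6 c3@6 c4@6, authorship .......
After op 5 (insert('i')): buffer="feisjxliiif" (len 11), cursors c1@3 c2@10 c3@10 c4@10, authorship ..1....234.
After op 6 (move_right): buffer="feisjxliiif" (len 11), cursors c1@4 c2@11 c3@11 c4@11, authorship ..1....234.

Answer: 4 11 11 11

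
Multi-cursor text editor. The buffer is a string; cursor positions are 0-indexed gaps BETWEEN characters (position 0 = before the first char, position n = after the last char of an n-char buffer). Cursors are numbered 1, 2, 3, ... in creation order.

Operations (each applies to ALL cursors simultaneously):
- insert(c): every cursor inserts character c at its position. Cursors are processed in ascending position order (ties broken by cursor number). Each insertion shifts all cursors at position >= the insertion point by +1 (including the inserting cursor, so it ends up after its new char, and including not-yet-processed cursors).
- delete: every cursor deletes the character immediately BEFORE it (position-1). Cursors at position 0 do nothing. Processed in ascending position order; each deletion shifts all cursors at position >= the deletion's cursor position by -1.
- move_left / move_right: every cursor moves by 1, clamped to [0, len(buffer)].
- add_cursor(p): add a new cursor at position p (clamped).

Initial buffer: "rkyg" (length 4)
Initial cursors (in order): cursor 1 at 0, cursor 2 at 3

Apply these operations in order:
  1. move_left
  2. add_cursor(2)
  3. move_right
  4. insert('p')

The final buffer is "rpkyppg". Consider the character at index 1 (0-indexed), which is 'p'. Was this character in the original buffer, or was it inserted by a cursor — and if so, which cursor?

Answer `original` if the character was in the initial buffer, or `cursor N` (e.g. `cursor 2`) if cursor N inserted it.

Answer: cursor 1

Derivation:
After op 1 (move_left): buffer="rkyg" (len 4), cursors c1@0 c2@2, authorship ....
After op 2 (add_cursor(2)): buffer="rkyg" (len 4), cursors c1@0 c2@2 c3@2, authorship ....
After op 3 (move_right): buffer="rkyg" (len 4), cursors c1@1 c2@3 c3@3, authorship ....
After op 4 (insert('p')): buffer="rpkyppg" (len 7), cursors c1@2 c2@6 c3@6, authorship .1..23.
Authorship (.=original, N=cursor N): . 1 . . 2 3 .
Index 1: author = 1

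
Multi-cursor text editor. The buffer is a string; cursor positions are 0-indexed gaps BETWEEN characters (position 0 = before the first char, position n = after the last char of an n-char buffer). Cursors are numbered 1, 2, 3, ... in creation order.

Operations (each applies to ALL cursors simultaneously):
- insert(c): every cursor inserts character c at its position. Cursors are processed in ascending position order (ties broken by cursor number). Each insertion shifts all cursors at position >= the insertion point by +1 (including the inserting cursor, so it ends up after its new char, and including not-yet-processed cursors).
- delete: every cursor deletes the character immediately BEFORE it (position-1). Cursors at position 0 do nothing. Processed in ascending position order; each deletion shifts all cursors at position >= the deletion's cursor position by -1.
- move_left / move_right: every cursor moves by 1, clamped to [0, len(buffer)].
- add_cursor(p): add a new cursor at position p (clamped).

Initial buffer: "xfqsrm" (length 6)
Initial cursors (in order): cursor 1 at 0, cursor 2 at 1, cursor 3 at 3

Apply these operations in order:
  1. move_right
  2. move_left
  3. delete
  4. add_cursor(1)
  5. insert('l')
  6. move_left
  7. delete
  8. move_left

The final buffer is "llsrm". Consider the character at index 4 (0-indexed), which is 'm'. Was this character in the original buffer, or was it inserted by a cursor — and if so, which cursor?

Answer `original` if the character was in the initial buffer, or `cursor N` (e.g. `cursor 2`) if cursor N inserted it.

Answer: original

Derivation:
After op 1 (move_right): buffer="xfqsrm" (len 6), cursors c1@1 c2@2 c3@4, authorship ......
After op 2 (move_left): buffer="xfqsrm" (len 6), cursors c1@0 c2@1 c3@3, authorship ......
After op 3 (delete): buffer="fsrm" (len 4), cursors c1@0 c2@0 c3@1, authorship ....
After op 4 (add_cursor(1)): buffer="fsrm" (len 4), cursors c1@0 c2@0 c3@1 c4@1, authorship ....
After op 5 (insert('l')): buffer="llfllsrm" (len 8), cursors c1@2 c2@2 c3@5 c4@5, authorship 12.34...
After op 6 (move_left): buffer="llfllsrm" (len 8), cursors c1@1 c2@1 c3@4 c4@4, authorship 12.34...
After op 7 (delete): buffer="llsrm" (len 5), cursors c1@0 c2@0 c3@1 c4@1, authorship 24...
After op 8 (move_left): buffer="llsrm" (len 5), cursors c1@0 c2@0 c3@0 c4@0, authorship 24...
Authorship (.=original, N=cursor N): 2 4 . . .
Index 4: author = original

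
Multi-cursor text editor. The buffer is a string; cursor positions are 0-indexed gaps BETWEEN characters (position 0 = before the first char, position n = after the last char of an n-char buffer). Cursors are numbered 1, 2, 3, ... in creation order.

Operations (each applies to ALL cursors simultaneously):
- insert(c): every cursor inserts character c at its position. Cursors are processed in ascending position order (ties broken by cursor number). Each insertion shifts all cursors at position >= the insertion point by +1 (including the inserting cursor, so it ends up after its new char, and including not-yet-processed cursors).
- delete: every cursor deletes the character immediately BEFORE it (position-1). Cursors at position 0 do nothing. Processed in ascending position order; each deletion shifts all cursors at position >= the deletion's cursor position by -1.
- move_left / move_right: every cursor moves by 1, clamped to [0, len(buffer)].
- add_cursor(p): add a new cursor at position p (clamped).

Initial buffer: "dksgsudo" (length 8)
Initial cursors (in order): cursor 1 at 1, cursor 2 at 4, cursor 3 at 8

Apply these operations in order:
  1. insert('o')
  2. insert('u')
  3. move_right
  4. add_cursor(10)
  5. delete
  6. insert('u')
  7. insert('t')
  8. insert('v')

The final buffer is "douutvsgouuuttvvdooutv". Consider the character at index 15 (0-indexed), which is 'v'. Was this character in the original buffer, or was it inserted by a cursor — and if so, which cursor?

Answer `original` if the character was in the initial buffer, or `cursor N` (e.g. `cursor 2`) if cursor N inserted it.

After op 1 (insert('o')): buffer="doksgosudoo" (len 11), cursors c1@2 c2@6 c3@11, authorship .1...2....3
After op 2 (insert('u')): buffer="douksgousudoou" (len 14), cursors c1@3 c2@8 c3@14, authorship .11...22....33
After op 3 (move_right): buffer="douksgousudoou" (len 14), cursors c1@4 c2@9 c3@14, authorship .11...22....33
After op 4 (add_cursor(10)): buffer="douksgousudoou" (len 14), cursors c1@4 c2@9 c4@10 c3@14, authorship .11...22....33
After op 5 (delete): buffer="dousgoudoo" (len 10), cursors c1@3 c2@7 c4@7 c3@10, authorship .11..22..3
After op 6 (insert('u')): buffer="douusgouuudoou" (len 14), cursors c1@4 c2@10 c4@10 c3@14, authorship .111..2224..33
After op 7 (insert('t')): buffer="douutsgouuuttdoout" (len 18), cursors c1@5 c2@13 c4@13 c3@18, authorship .1111..222424..333
After op 8 (insert('v')): buffer="douutvsgouuuttvvdooutv" (len 22), cursors c1@6 c2@16 c4@16 c3@22, authorship .11111..22242424..3333
Authorship (.=original, N=cursor N): . 1 1 1 1 1 . . 2 2 2 4 2 4 2 4 . . 3 3 3 3
Index 15: author = 4

Answer: cursor 4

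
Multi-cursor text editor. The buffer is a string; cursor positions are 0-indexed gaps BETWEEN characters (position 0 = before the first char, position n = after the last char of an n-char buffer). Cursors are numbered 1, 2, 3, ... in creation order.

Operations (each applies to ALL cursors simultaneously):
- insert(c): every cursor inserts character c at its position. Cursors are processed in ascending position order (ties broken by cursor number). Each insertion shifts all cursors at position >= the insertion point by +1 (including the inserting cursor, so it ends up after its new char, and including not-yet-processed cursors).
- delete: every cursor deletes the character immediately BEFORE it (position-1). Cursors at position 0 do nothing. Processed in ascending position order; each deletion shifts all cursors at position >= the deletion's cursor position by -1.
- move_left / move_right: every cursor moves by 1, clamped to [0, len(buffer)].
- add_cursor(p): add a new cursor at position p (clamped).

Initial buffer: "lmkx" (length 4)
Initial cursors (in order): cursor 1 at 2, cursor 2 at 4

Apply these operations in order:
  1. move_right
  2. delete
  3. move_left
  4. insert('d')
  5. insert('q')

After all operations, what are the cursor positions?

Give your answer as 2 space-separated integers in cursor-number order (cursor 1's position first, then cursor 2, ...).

After op 1 (move_right): buffer="lmkx" (len 4), cursors c1@3 c2@4, authorship ....
After op 2 (delete): buffer="lm" (len 2), cursors c1@2 c2@2, authorship ..
After op 3 (move_left): buffer="lm" (len 2), cursors c1@1 c2@1, authorship ..
After op 4 (insert('d')): buffer="lddm" (len 4), cursors c1@3 c2@3, authorship .12.
After op 5 (insert('q')): buffer="lddqqm" (len 6), cursors c1@5 c2@5, authorship .1212.

Answer: 5 5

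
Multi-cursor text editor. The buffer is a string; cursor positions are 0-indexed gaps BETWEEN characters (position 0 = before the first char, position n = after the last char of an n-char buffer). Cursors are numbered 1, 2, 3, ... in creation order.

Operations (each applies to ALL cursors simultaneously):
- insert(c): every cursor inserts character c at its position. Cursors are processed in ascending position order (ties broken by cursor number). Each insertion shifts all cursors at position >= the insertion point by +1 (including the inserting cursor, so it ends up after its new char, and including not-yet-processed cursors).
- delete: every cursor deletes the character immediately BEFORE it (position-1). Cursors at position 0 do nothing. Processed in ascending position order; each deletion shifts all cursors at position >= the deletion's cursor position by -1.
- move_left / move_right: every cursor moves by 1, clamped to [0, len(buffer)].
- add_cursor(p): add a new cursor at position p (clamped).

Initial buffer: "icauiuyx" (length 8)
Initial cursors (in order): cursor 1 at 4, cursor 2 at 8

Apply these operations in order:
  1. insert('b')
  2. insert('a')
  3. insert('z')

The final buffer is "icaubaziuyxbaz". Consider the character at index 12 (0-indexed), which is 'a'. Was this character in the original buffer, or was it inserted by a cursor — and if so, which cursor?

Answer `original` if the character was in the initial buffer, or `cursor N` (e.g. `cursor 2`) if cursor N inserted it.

Answer: cursor 2

Derivation:
After op 1 (insert('b')): buffer="icaubiuyxb" (len 10), cursors c1@5 c2@10, authorship ....1....2
After op 2 (insert('a')): buffer="icaubaiuyxba" (len 12), cursors c1@6 c2@12, authorship ....11....22
After op 3 (insert('z')): buffer="icaubaziuyxbaz" (len 14), cursors c1@7 c2@14, authorship ....111....222
Authorship (.=original, N=cursor N): . . . . 1 1 1 . . . . 2 2 2
Index 12: author = 2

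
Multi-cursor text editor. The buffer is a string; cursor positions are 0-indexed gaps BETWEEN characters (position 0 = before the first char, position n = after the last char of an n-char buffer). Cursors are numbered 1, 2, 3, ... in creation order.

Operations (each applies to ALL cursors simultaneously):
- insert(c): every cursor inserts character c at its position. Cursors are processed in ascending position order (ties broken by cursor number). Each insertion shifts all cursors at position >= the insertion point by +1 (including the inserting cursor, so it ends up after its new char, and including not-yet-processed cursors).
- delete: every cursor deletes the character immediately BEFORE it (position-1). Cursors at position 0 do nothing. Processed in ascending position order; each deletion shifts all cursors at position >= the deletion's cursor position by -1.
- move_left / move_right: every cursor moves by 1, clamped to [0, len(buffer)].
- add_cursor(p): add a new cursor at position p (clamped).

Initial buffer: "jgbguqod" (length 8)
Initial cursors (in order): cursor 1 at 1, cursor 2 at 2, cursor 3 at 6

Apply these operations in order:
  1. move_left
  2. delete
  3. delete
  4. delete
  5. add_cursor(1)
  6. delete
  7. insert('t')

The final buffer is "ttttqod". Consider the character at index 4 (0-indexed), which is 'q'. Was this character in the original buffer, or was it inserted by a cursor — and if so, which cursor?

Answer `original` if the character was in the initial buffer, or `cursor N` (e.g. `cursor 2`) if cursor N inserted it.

Answer: original

Derivation:
After op 1 (move_left): buffer="jgbguqod" (len 8), cursors c1@0 c2@1 c3@5, authorship ........
After op 2 (delete): buffer="gbgqod" (len 6), cursors c1@0 c2@0 c3@3, authorship ......
After op 3 (delete): buffer="gbqod" (len 5), cursors c1@0 c2@0 c3@2, authorship .....
After op 4 (delete): buffer="gqod" (len 4), cursors c1@0 c2@0 c3@1, authorship ....
After op 5 (add_cursor(1)): buffer="gqod" (len 4), cursors c1@0 c2@0 c3@1 c4@1, authorship ....
After op 6 (delete): buffer="qod" (len 3), cursors c1@0 c2@0 c3@0 c4@0, authorship ...
After op 7 (insert('t')): buffer="ttttqod" (len 7), cursors c1@4 c2@4 c3@4 c4@4, authorship 1234...
Authorship (.=original, N=cursor N): 1 2 3 4 . . .
Index 4: author = original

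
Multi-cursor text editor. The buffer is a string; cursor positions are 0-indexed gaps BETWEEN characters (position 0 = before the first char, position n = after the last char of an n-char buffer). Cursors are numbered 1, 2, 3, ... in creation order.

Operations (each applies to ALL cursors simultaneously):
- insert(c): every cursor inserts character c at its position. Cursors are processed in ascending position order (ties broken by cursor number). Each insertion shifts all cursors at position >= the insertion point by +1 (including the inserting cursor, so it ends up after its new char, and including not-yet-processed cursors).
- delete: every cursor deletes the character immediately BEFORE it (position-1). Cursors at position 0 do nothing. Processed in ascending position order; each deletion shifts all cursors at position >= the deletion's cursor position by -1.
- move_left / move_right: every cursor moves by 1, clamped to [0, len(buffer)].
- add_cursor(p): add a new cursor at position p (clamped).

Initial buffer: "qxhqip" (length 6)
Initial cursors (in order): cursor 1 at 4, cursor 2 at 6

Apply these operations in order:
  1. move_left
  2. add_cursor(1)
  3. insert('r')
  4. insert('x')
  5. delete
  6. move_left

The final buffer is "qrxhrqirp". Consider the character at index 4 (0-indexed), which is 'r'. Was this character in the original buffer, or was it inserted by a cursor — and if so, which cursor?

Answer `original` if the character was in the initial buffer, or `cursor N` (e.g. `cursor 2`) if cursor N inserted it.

Answer: cursor 1

Derivation:
After op 1 (move_left): buffer="qxhqip" (len 6), cursors c1@3 c2@5, authorship ......
After op 2 (add_cursor(1)): buffer="qxhqip" (len 6), cursors c3@1 c1@3 c2@5, authorship ......
After op 3 (insert('r')): buffer="qrxhrqirp" (len 9), cursors c3@2 c1@5 c2@8, authorship .3..1..2.
After op 4 (insert('x')): buffer="qrxxhrxqirxp" (len 12), cursors c3@3 c1@7 c2@11, authorship .33..11..22.
After op 5 (delete): buffer="qrxhrqirp" (len 9), cursors c3@2 c1@5 c2@8, authorship .3..1..2.
After op 6 (move_left): buffer="qrxhrqirp" (len 9), cursors c3@1 c1@4 c2@7, authorship .3..1..2.
Authorship (.=original, N=cursor N): . 3 . . 1 . . 2 .
Index 4: author = 1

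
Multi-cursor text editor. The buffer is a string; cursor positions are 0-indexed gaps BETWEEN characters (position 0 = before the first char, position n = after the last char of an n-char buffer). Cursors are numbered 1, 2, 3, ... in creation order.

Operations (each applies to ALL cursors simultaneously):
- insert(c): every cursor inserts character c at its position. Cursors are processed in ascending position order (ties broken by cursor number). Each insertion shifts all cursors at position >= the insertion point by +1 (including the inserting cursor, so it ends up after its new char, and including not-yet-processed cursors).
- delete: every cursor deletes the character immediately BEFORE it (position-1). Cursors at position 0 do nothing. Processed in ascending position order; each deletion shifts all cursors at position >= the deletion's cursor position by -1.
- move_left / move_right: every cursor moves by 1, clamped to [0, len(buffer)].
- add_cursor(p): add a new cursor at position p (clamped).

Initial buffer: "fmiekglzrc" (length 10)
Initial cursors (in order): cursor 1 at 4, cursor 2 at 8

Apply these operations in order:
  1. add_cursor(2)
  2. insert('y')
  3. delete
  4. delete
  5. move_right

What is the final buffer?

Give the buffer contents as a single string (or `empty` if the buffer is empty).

Answer: fikglrc

Derivation:
After op 1 (add_cursor(2)): buffer="fmiekglzrc" (len 10), cursors c3@2 c1@4 c2@8, authorship ..........
After op 2 (insert('y')): buffer="fmyieykglzyrc" (len 13), cursors c3@3 c1@6 c2@11, authorship ..3..1....2..
After op 3 (delete): buffer="fmiekglzrc" (len 10), cursors c3@2 c1@4 c2@8, authorship ..........
After op 4 (delete): buffer="fikglrc" (len 7), cursors c3@1 c1@2 c2@5, authorship .......
After op 5 (move_right): buffer="fikglrc" (len 7), cursors c3@2 c1@3 c2@6, authorship .......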